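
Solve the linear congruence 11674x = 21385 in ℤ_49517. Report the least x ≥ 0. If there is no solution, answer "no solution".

1567

First find gcd(11674, 49517):
49517 = 4*11674 + 2821
11674 = 4*2821 + 390
2821 = 7*390 + 91
390 = 4*91 + 26
91 = 3*26 + 13
26 = 2*13 + 0
gcd = 13 and 13 | 21385, so solutions exist. Divide through by 13: 898x ≡ 1645 (mod 3809).
Now find 898⁻¹ mod 3809:
3809 = 4·898 + 217
898 = 4·217 + 30
217 = 7·30 + 7
30 = 4·7 + 2
7 = 3·2 + 1
2 = 2·1 + 0
Back-substitute:
1 = 7 − 3·2
1 = −3·30 + 13·7
1 = 13·217 − 94·30
1 = −94·898 + 389·217
1 = 389·3809 − 1650·898
So 898·(-1650) ≡ 1 (mod 3809), i.e. 898⁻¹ ≡ 2159.
Then x ≡ 2159·1645 ≡ 1567 (mod 3809); the smallest non-negative solution is x = 1567.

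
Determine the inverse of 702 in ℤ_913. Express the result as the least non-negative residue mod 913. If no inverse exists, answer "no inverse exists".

Run Euclid on (913, 702):
913 = 1*702 + 211
702 = 3*211 + 69
211 = 3*69 + 4
69 = 17*4 + 1
4 = 4*1 + 0
Since gcd(702, 913) = 1, back-substitute to write 1 as a combination:
1 = 69 − 17·4
1 = −17·211 + 52·69
1 = 52·702 − 173·211
1 = −173·913 + 225·702
So 702·225 ≡ 1 (mod 913).

225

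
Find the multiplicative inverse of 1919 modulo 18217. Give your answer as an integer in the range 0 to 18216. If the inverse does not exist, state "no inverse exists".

17543

Extended Euclidean algorithm:
18217 = 9·1919 + 946
1919 = 2·946 + 27
946 = 35·27 + 1
27 = 27·1 + 0
The gcd is 1. Working backward:
1 = 946 − 35·27
1 = −35·1919 + 71·946
1 = 71·18217 − 674·1919
Hence 1919⁻¹ ≡ -674 ≡ 17543 (mod 18217).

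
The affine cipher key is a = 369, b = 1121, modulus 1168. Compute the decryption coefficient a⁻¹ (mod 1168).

Extended Euclidean algorithm:
1168 = 3×369 + 61
369 = 6×61 + 3
61 = 20×3 + 1
3 = 3×1 + 0
gcd = 1, so the inverse exists. Back-substitute:
1 = 61 − 20·3
1 = −20·369 + 121·61
1 = 121·1168 − 383·369
So 369·(-383) ≡ 1 (mod 1168), and -383 ≡ 785 (mod 1168).

785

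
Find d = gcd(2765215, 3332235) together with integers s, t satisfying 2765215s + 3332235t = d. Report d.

Repeated division:
3332235 = 1·2765215 + 567020
2765215 = 4·567020 + 497135
567020 = 1·497135 + 69885
497135 = 7·69885 + 7940
69885 = 8·7940 + 6365
7940 = 1·6365 + 1575
6365 = 4·1575 + 65
1575 = 24·65 + 15
65 = 4·15 + 5
15 = 3·5 + 0
gcd(2765215, 3332235) = 5.
Express as a combination:
5 = 65 − 4·15
5 = −4·1575 + 97·65
5 = 97·6365 − 392·1575
5 = −392·7940 + 489·6365
5 = 489·69885 − 4304·7940
5 = −4304·497135 + 30617·69885
5 = 30617·567020 − 34921·497135
5 = −34921·2765215 + 170301·567020
5 = 170301·3332235 − 205222·2765215
So 5 = (170301)·3332235 + (-205222)·2765215.

5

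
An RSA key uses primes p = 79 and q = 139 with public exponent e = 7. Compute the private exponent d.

φ(n) = (p−1)(q−1) = 78·138 = 10764.
Need d with 7·d ≡ 1 (mod 10764). Apply the extended Euclidean algorithm:
10764 = 1537·7 + 5
7 = 1·5 + 2
5 = 2·2 + 1
2 = 2·1 + 0
Back-substitute:
1 = 5 − 2·2
1 = −2·7 + 3·5
1 = 3·10764 − 4613·7
So 7·(-4613) ≡ 1 (mod 10764), hence d ≡ -4613 ≡ 6151 (mod 10764).

6151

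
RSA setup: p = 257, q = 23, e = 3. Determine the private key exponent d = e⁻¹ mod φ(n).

φ(n) = (p−1)(q−1) = 256·22 = 5632.
Need d with 3·d ≡ 1 (mod 5632). Apply the extended Euclidean algorithm:
5632 = 1877·3 + 1
3 = 3·1 + 0
Back-substitute:
1 = 5632 − 1877·3
So 3·(-1877) ≡ 1 (mod 5632), hence d ≡ -1877 ≡ 3755 (mod 5632).

3755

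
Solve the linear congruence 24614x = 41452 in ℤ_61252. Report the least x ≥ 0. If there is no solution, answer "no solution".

First find gcd(24614, 61252):
61252 = 2*24614 + 12024
24614 = 2*12024 + 566
12024 = 21*566 + 138
566 = 4*138 + 14
138 = 9*14 + 12
14 = 1*12 + 2
12 = 6*2 + 0
gcd = 2 and 2 | 41452, so solutions exist. Divide through by 2: 12307x ≡ 20726 (mod 30626).
Now find 12307⁻¹ mod 30626:
30626 = 2·12307 + 6012
12307 = 2·6012 + 283
6012 = 21·283 + 69
283 = 4·69 + 7
69 = 9·7 + 6
7 = 1·6 + 1
6 = 6·1 + 0
Back-substitute:
1 = 7 − 6
1 = −69 + 10·7
1 = 10·283 − 41·69
1 = −41·6012 + 871·283
1 = 871·12307 − 1783·6012
1 = −1783·30626 + 4437·12307
So 12307⁻¹ ≡ 4437 (mod 30626).
Then x ≡ 4437·20726 ≡ 22010 (mod 30626); the smallest non-negative solution is x = 22010.

22010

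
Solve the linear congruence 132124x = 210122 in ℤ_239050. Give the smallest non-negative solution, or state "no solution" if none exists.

First find gcd(132124, 239050):
239050 = 1*132124 + 106926
132124 = 1*106926 + 25198
106926 = 4*25198 + 6134
25198 = 4*6134 + 662
6134 = 9*662 + 176
662 = 3*176 + 134
176 = 1*134 + 42
134 = 3*42 + 8
42 = 5*8 + 2
8 = 4*2 + 0
gcd = 2 and 2 | 210122, so solutions exist. Divide through by 2: 66062x ≡ 105061 (mod 119525).
Now find 66062⁻¹ mod 119525:
119525 = 1×66062 + 53463
66062 = 1×53463 + 12599
53463 = 4×12599 + 3067
12599 = 4×3067 + 331
3067 = 9×331 + 88
331 = 3×88 + 67
88 = 1×67 + 21
67 = 3×21 + 4
21 = 5×4 + 1
4 = 4×1 + 0
Back-substitute:
1 = 21 − 5·4
1 = −5·67 + 16·21
1 = 16·88 − 21·67
1 = −21·331 + 79·88
1 = 79·3067 − 732·331
1 = −732·12599 + 3007·3067
1 = 3007·53463 − 12760·12599
1 = −12760·66062 + 15767·53463
1 = 15767·119525 − 28527·66062
So 66062·(-28527) ≡ 1 (mod 119525), i.e. 66062⁻¹ ≡ 90998.
Then x ≡ 90998·105061 ≡ 14228 (mod 119525); the smallest non-negative solution is x = 14228.

14228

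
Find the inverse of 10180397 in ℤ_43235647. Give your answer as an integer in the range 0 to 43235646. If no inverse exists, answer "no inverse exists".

12675297

Apply the Euclidean algorithm to 43235647 and 10180397:
43235647 = 4·10180397 + 2514059
10180397 = 4·2514059 + 124161
2514059 = 20·124161 + 30839
124161 = 4·30839 + 805
30839 = 38·805 + 249
805 = 3·249 + 58
249 = 4·58 + 17
58 = 3·17 + 7
17 = 2·7 + 3
7 = 2·3 + 1
3 = 3·1 + 0
Since gcd(10180397, 43235647) = 1, back-substitute to write 1 as a combination:
1 = 7 − 2·3
1 = −2·17 + 5·7
1 = 5·58 − 17·17
1 = −17·249 + 73·58
1 = 73·805 − 236·249
1 = −236·30839 + 9041·805
1 = 9041·124161 − 36400·30839
1 = −36400·2514059 + 737041·124161
1 = 737041·10180397 − 2984564·2514059
1 = −2984564·43235647 + 12675297·10180397
So 10180397·12675297 ≡ 1 (mod 43235647).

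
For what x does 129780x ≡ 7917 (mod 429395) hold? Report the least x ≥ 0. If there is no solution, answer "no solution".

no solution

gcd(129780, 429395):
429395 = 3·129780 + 40055
129780 = 3·40055 + 9615
40055 = 4·9615 + 1595
9615 = 6·1595 + 45
1595 = 35·45 + 20
45 = 2·20 + 5
20 = 4·5 + 0
gcd = 5, but 5 ∤ 7917, so the congruence has no solution.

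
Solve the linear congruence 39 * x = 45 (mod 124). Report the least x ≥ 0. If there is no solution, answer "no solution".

First find gcd(39, 124):
124 = 3·39 + 7
39 = 5·7 + 4
7 = 1·4 + 3
4 = 1·3 + 1
3 = 3·1 + 0
gcd = 1, so a unique solution mod 124 exists.
Back-substitute for the Bézout coefficients:
1 = 4 − 3
1 = −7 + 2·4
1 = 2·39 − 11·7
1 = −11·124 + 35·39
So 39·(35) ≡ 1 (mod 124), giving 39⁻¹ ≡ 35.
x ≡ 39⁻¹·45 ≡ 35·45 ≡ 87 (mod 124).

87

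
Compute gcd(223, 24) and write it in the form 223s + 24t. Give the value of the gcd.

Apply Euclid's algorithm to 223 and 24:
223 = 9·24 + 7
24 = 3·7 + 3
7 = 2·3 + 1
3 = 3·1 + 0
gcd(223, 24) = 1.
Express as a combination:
1 = 7 − 2·3
1 = −2·24 + 7·7
1 = 7·223 − 65·24
So 1 = (7)·223 + (-65)·24.

1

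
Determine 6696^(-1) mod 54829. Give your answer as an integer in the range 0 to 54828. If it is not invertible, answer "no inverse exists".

Run Euclid on (54829, 6696):
54829 = 8×6696 + 1261
6696 = 5×1261 + 391
1261 = 3×391 + 88
391 = 4×88 + 39
88 = 2×39 + 10
39 = 3×10 + 9
10 = 1×9 + 1
9 = 9×1 + 0
The gcd is 1. Working backward:
1 = 10 − 9
1 = −39 + 4·10
1 = 4·88 − 9·39
1 = −9·391 + 40·88
1 = 40·1261 − 129·391
1 = −129·6696 + 685·1261
1 = 685·54829 − 5609·6696
Hence 6696⁻¹ ≡ -5609 ≡ 49220 (mod 54829).

49220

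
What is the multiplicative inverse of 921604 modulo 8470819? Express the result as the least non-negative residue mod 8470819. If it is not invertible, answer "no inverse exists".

Apply the Euclidean algorithm to 8470819 and 921604:
8470819 = 9·921604 + 176383
921604 = 5·176383 + 39689
176383 = 4·39689 + 17627
39689 = 2·17627 + 4435
17627 = 3·4435 + 4322
4435 = 1·4322 + 113
4322 = 38·113 + 28
113 = 4·28 + 1
28 = 28·1 + 0
The gcd is 1. Working backward:
1 = 113 − 4·28
1 = −4·4322 + 153·113
1 = 153·4435 − 157·4322
1 = −157·17627 + 624·4435
1 = 624·39689 − 1405·17627
1 = −1405·176383 + 6244·39689
1 = 6244·921604 − 32625·176383
1 = −32625·8470819 + 299869·921604
So 921604·299869 ≡ 1 (mod 8470819).

299869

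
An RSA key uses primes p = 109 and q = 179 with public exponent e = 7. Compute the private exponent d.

φ(n) = (p−1)(q−1) = 108·178 = 19224.
Need d with 7·d ≡ 1 (mod 19224). Apply the extended Euclidean algorithm:
19224 = 2746×7 + 2
7 = 3×2 + 1
2 = 2×1 + 0
Back-substitute:
1 = 7 − 3·2
1 = −3·19224 + 8239·7
So 7·8239 ≡ 1 (mod 19224), hence d = 8239.

8239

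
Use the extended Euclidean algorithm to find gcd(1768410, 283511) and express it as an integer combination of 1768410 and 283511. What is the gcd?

1

Apply Euclid's algorithm to 1768410 and 283511:
1768410 = 6×283511 + 67344
283511 = 4×67344 + 14135
67344 = 4×14135 + 10804
14135 = 1×10804 + 3331
10804 = 3×3331 + 811
3331 = 4×811 + 87
811 = 9×87 + 28
87 = 3×28 + 3
28 = 9×3 + 1
3 = 3×1 + 0
gcd(1768410, 283511) = 1.
Express as a combination:
1 = 28 − 9·3
1 = −9·87 + 28·28
1 = 28·811 − 261·87
1 = −261·3331 + 1072·811
1 = 1072·10804 − 3477·3331
1 = −3477·14135 + 4549·10804
1 = 4549·67344 − 21673·14135
1 = −21673·283511 + 91241·67344
1 = 91241·1768410 − 569119·283511
So 1 = (91241)·1768410 + (-569119)·283511.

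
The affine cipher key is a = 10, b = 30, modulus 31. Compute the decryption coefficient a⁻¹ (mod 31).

gcd(31, 10) by repeated division:
31 = 3*10 + 1
10 = 10*1 + 0
gcd = 1, so the inverse exists. Back-substitute:
1 = 31 − 3·10
Thus 10·(-3) ≡ 1 (mod 31); reducing, -3 mod 31 = 28.

28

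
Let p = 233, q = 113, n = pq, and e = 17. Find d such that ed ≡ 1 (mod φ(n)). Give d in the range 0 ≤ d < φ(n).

3057

φ(n) = (p−1)(q−1) = 232·112 = 25984.
Need d with 17·d ≡ 1 (mod 25984). Apply the extended Euclidean algorithm:
25984 = 1528*17 + 8
17 = 2*8 + 1
8 = 8*1 + 0
Back-substitute:
1 = 17 − 2·8
1 = −2·25984 + 3057·17
So 17·3057 ≡ 1 (mod 25984), hence d = 3057.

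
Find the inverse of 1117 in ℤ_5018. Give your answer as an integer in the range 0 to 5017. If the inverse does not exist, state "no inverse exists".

4133

Run Euclid on (5018, 1117):
5018 = 4·1117 + 550
1117 = 2·550 + 17
550 = 32·17 + 6
17 = 2·6 + 5
6 = 1·5 + 1
5 = 5·1 + 0
The gcd is 1. Working backward:
1 = 6 − 5
1 = −17 + 3·6
1 = 3·550 − 97·17
1 = −97·1117 + 197·550
1 = 197·5018 − 885·1117
Thus 1117·(-885) ≡ 1 (mod 5018); reducing, -885 mod 5018 = 4133.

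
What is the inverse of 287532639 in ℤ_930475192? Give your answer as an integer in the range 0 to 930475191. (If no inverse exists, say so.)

gcd(930475192, 287532639) by repeated division:
930475192 = 3*287532639 + 67877275
287532639 = 4*67877275 + 16023539
67877275 = 4*16023539 + 3783119
16023539 = 4*3783119 + 891063
3783119 = 4*891063 + 218867
891063 = 4*218867 + 15595
218867 = 14*15595 + 537
15595 = 29*537 + 22
537 = 24*22 + 9
22 = 2*9 + 4
9 = 2*4 + 1
4 = 4*1 + 0
The gcd is 1. Working backward:
1 = 9 − 2·4
1 = −2·22 + 5·9
1 = 5·537 − 122·22
1 = −122·15595 + 3543·537
1 = 3543·218867 − 49724·15595
1 = −49724·891063 + 202439·218867
1 = 202439·3783119 − 859480·891063
1 = −859480·16023539 + 3640359·3783119
1 = 3640359·67877275 − 15420916·16023539
1 = −15420916·287532639 + 65324023·67877275
1 = 65324023·930475192 − 211392985·287532639
So 287532639·(-211392985) ≡ 1 (mod 930475192), and -211392985 ≡ 719082207 (mod 930475192).

719082207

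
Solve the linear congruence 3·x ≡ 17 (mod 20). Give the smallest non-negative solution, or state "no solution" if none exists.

19

First find gcd(3, 20):
20 = 6*3 + 2
3 = 1*2 + 1
2 = 2*1 + 0
gcd = 1, so a unique solution mod 20 exists.
Back-substitute for the Bézout coefficients:
1 = 3 − 2
1 = −20 + 7·3
So 3·(7) ≡ 1 (mod 20), giving 3⁻¹ ≡ 7.
x ≡ 3⁻¹·17 ≡ 7·17 ≡ 19 (mod 20).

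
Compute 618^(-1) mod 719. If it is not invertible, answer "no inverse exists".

420

Apply the Euclidean algorithm to 719 and 618:
719 = 1*618 + 101
618 = 6*101 + 12
101 = 8*12 + 5
12 = 2*5 + 2
5 = 2*2 + 1
2 = 2*1 + 0
gcd = 1, so the inverse exists. Back-substitute:
1 = 5 − 2·2
1 = −2·12 + 5·5
1 = 5·101 − 42·12
1 = −42·618 + 257·101
1 = 257·719 − 299·618
Thus 618·(-299) ≡ 1 (mod 719); reducing, -299 mod 719 = 420.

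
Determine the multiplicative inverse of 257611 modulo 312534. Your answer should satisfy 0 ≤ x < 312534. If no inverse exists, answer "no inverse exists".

Run Euclid on (312534, 257611):
312534 = 1*257611 + 54923
257611 = 4*54923 + 37919
54923 = 1*37919 + 17004
37919 = 2*17004 + 3911
17004 = 4*3911 + 1360
3911 = 2*1360 + 1191
1360 = 1*1191 + 169
1191 = 7*169 + 8
169 = 21*8 + 1
8 = 8*1 + 0
Since gcd(257611, 312534) = 1, back-substitute to write 1 as a combination:
1 = 169 − 21·8
1 = −21·1191 + 148·169
1 = 148·1360 − 169·1191
1 = −169·3911 + 486·1360
1 = 486·17004 − 2113·3911
1 = −2113·37919 + 4712·17004
1 = 4712·54923 − 6825·37919
1 = −6825·257611 + 32012·54923
1 = 32012·312534 − 38837·257611
Thus 257611·(-38837) ≡ 1 (mod 312534); reducing, -38837 mod 312534 = 273697.

273697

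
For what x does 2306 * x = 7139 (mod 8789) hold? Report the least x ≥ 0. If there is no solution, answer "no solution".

5137

First find gcd(2306, 8789):
8789 = 3·2306 + 1871
2306 = 1·1871 + 435
1871 = 4·435 + 131
435 = 3·131 + 42
131 = 3·42 + 5
42 = 8·5 + 2
5 = 2·2 + 1
2 = 2·1 + 0
gcd = 1, so a unique solution mod 8789 exists.
Back-substitute for the Bézout coefficients:
1 = 5 − 2·2
1 = −2·42 + 17·5
1 = 17·131 − 53·42
1 = −53·435 + 176·131
1 = 176·1871 − 757·435
1 = −757·2306 + 933·1871
1 = 933·8789 − 3556·2306
So 2306·(-3556) ≡ 1 (mod 8789), giving 2306⁻¹ ≡ 5233.
x ≡ 2306⁻¹·7139 ≡ 5233·7139 ≡ 5137 (mod 8789).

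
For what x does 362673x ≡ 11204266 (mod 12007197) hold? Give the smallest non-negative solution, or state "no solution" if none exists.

gcd(362673, 12007197):
12007197 = 33*362673 + 38988
362673 = 9*38988 + 11781
38988 = 3*11781 + 3645
11781 = 3*3645 + 846
3645 = 4*846 + 261
846 = 3*261 + 63
261 = 4*63 + 9
63 = 7*9 + 0
gcd = 9, but 9 ∤ 11204266, so the congruence has no solution.

no solution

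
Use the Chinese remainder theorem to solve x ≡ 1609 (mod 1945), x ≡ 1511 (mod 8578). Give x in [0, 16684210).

Write x = 1609 + 1945·k. Then 1945·k ≡ 1511 − 1609 ≡ 8480 (mod 8578).
Need 1945⁻¹ mod 8578. Extended Euclid on (8578, 1945):
8578 = 4·1945 + 798
1945 = 2·798 + 349
798 = 2·349 + 100
349 = 3·100 + 49
100 = 2·49 + 2
49 = 24·2 + 1
2 = 2·1 + 0
Back-substitute:
1 = 49 − 24·2
1 = −24·100 + 49·49
1 = 49·349 − 171·100
1 = −171·798 + 391·349
1 = 391·1945 − 953·798
1 = −953·8578 + 4203·1945
1945⁻¹ ≡ 4203 (mod 8578), so k ≡ 4203·8480 ≡ 8428 (mod 8578).
x = 1609 + 1945·8428 = 16394069.

16394069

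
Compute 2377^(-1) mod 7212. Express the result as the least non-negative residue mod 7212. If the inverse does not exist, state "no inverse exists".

Apply the Euclidean algorithm to 7212 and 2377:
7212 = 3·2377 + 81
2377 = 29·81 + 28
81 = 2·28 + 25
28 = 1·25 + 3
25 = 8·3 + 1
3 = 3·1 + 0
Since gcd(2377, 7212) = 1, back-substitute to write 1 as a combination:
1 = 25 − 8·3
1 = −8·28 + 9·25
1 = 9·81 − 26·28
1 = −26·2377 + 763·81
1 = 763·7212 − 2315·2377
Hence 2377⁻¹ ≡ -2315 ≡ 4897 (mod 7212).

4897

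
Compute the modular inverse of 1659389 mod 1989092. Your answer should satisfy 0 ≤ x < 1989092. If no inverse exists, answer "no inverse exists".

599069

gcd(1989092, 1659389) by repeated division:
1989092 = 1×1659389 + 329703
1659389 = 5×329703 + 10874
329703 = 30×10874 + 3483
10874 = 3×3483 + 425
3483 = 8×425 + 83
425 = 5×83 + 10
83 = 8×10 + 3
10 = 3×3 + 1
3 = 3×1 + 0
Since gcd(1659389, 1989092) = 1, back-substitute to write 1 as a combination:
1 = 10 − 3·3
1 = −3·83 + 25·10
1 = 25·425 − 128·83
1 = −128·3483 + 1049·425
1 = 1049·10874 − 3275·3483
1 = −3275·329703 + 99299·10874
1 = 99299·1659389 − 499770·329703
1 = −499770·1989092 + 599069·1659389
So 1659389·599069 ≡ 1 (mod 1989092).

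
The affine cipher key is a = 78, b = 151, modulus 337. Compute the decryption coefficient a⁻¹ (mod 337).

gcd(337, 78) by repeated division:
337 = 4*78 + 25
78 = 3*25 + 3
25 = 8*3 + 1
3 = 3*1 + 0
Since gcd(78, 337) = 1, back-substitute to write 1 as a combination:
1 = 25 − 8·3
1 = −8·78 + 25·25
1 = 25·337 − 108·78
Hence 78⁻¹ ≡ -108 ≡ 229 (mod 337).

229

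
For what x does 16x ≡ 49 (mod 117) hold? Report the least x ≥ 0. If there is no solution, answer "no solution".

First find gcd(16, 117):
117 = 7·16 + 5
16 = 3·5 + 1
5 = 5·1 + 0
gcd = 1, so a unique solution mod 117 exists.
Back-substitute for the Bézout coefficients:
1 = 16 − 3·5
1 = −3·117 + 22·16
So 16·(22) ≡ 1 (mod 117), giving 16⁻¹ ≡ 22.
x ≡ 16⁻¹·49 ≡ 22·49 ≡ 25 (mod 117).

25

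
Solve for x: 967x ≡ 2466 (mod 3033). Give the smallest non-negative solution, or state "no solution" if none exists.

First find gcd(967, 3033):
3033 = 3×967 + 132
967 = 7×132 + 43
132 = 3×43 + 3
43 = 14×3 + 1
3 = 3×1 + 0
gcd = 1, so a unique solution mod 3033 exists.
Back-substitute for the Bézout coefficients:
1 = 43 − 14·3
1 = −14·132 + 43·43
1 = 43·967 − 315·132
1 = −315·3033 + 988·967
So 967·(988) ≡ 1 (mod 3033), giving 967⁻¹ ≡ 988.
x ≡ 967⁻¹·2466 ≡ 988·2466 ≡ 909 (mod 3033).

909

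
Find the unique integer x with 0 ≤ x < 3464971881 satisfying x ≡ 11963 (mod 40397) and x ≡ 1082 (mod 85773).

Write x = 11963 + 40397·k. Then 40397·k ≡ 1082 − 11963 ≡ 74892 (mod 85773).
Need 40397⁻¹ mod 85773. Extended Euclid on (85773, 40397):
85773 = 2·40397 + 4979
40397 = 8·4979 + 565
4979 = 8·565 + 459
565 = 1·459 + 106
459 = 4·106 + 35
106 = 3·35 + 1
35 = 35·1 + 0
Back-substitute:
1 = 106 − 3·35
1 = −3·459 + 13·106
1 = 13·565 − 16·459
1 = −16·4979 + 141·565
1 = 141·40397 − 1144·4979
1 = −1144·85773 + 2429·40397
40397⁻¹ ≡ 2429 (mod 85773), so k ≡ 2429·74892 ≡ 73908 (mod 85773).
x = 11963 + 40397·73908 = 2985673439.

2985673439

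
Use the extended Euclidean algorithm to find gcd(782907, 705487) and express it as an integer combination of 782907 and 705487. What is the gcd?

1

Repeated division:
782907 = 1·705487 + 77420
705487 = 9·77420 + 8707
77420 = 8·8707 + 7764
8707 = 1·7764 + 943
7764 = 8·943 + 220
943 = 4·220 + 63
220 = 3·63 + 31
63 = 2·31 + 1
31 = 31·1 + 0
gcd(782907, 705487) = 1.
Back-substituting:
1 = 63 − 2·31
1 = −2·220 + 7·63
1 = 7·943 − 30·220
1 = −30·7764 + 247·943
1 = 247·8707 − 277·7764
1 = −277·77420 + 2463·8707
1 = 2463·705487 − 22444·77420
1 = −22444·782907 + 24907·705487
So 1 = (-22444)·782907 + (24907)·705487.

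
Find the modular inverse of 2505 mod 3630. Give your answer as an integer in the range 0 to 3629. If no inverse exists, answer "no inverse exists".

Compute gcd(2505, 3630):
3630 = 1×2505 + 1125
2505 = 2×1125 + 255
1125 = 4×255 + 105
255 = 2×105 + 45
105 = 2×45 + 15
45 = 3×15 + 0
The gcd is 15, not 1, hence no inverse exists.

no inverse exists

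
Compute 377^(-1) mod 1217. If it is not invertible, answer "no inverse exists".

1033

Extended Euclidean algorithm:
1217 = 3×377 + 86
377 = 4×86 + 33
86 = 2×33 + 20
33 = 1×20 + 13
20 = 1×13 + 7
13 = 1×7 + 6
7 = 1×6 + 1
6 = 6×1 + 0
Since gcd(377, 1217) = 1, back-substitute to write 1 as a combination:
1 = 7 − 6
1 = −13 + 2·7
1 = 2·20 − 3·13
1 = −3·33 + 5·20
1 = 5·86 − 13·33
1 = −13·377 + 57·86
1 = 57·1217 − 184·377
So 377·(-184) ≡ 1 (mod 1217), and -184 ≡ 1033 (mod 1217).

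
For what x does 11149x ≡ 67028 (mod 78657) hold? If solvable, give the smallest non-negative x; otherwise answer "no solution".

First find gcd(11149, 78657):
78657 = 7·11149 + 614
11149 = 18·614 + 97
614 = 6·97 + 32
97 = 3·32 + 1
32 = 32·1 + 0
gcd = 1, so a unique solution mod 78657 exists.
Back-substitute for the Bézout coefficients:
1 = 97 − 3·32
1 = −3·614 + 19·97
1 = 19·11149 − 345·614
1 = −345·78657 + 2434·11149
So 11149·(2434) ≡ 1 (mod 78657), giving 11149⁻¹ ≡ 2434.
x ≡ 11149⁻¹·67028 ≡ 2434·67028 ≡ 11534 (mod 78657).

11534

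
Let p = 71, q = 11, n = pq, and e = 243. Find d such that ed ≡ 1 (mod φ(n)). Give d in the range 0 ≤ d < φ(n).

φ(n) = (p−1)(q−1) = 70·10 = 700.
Need d with 243·d ≡ 1 (mod 700). Apply the extended Euclidean algorithm:
700 = 2*243 + 214
243 = 1*214 + 29
214 = 7*29 + 11
29 = 2*11 + 7
11 = 1*7 + 4
7 = 1*4 + 3
4 = 1*3 + 1
3 = 3*1 + 0
Back-substitute:
1 = 4 − 3
1 = −7 + 2·4
1 = 2·11 − 3·7
1 = −3·29 + 8·11
1 = 8·214 − 59·29
1 = −59·243 + 67·214
1 = 67·700 − 193·243
So 243·(-193) ≡ 1 (mod 700), hence d ≡ -193 ≡ 507 (mod 700).

507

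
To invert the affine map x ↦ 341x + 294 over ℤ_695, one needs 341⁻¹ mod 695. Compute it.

Run Euclid on (695, 341):
695 = 2×341 + 13
341 = 26×13 + 3
13 = 4×3 + 1
3 = 3×1 + 0
gcd = 1, so the inverse exists. Back-substitute:
1 = 13 − 4·3
1 = −4·341 + 105·13
1 = 105·695 − 214·341
So 341·(-214) ≡ 1 (mod 695), and -214 ≡ 481 (mod 695).

481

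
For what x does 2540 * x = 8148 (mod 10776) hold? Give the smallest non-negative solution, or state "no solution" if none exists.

1539

First find gcd(2540, 10776):
10776 = 4*2540 + 616
2540 = 4*616 + 76
616 = 8*76 + 8
76 = 9*8 + 4
8 = 2*4 + 0
gcd = 4 and 4 | 8148, so solutions exist. Divide through by 4: 635x ≡ 2037 (mod 2694).
Now find 635⁻¹ mod 2694:
2694 = 4*635 + 154
635 = 4*154 + 19
154 = 8*19 + 2
19 = 9*2 + 1
2 = 2*1 + 0
Back-substitute:
1 = 19 − 9·2
1 = −9·154 + 73·19
1 = 73·635 − 301·154
1 = −301·2694 + 1277·635
So 635⁻¹ ≡ 1277 (mod 2694).
Then x ≡ 1277·2037 ≡ 1539 (mod 2694); the smallest non-negative solution is x = 1539.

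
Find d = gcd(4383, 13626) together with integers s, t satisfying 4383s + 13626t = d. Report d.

Repeated division:
13626 = 3*4383 + 477
4383 = 9*477 + 90
477 = 5*90 + 27
90 = 3*27 + 9
27 = 3*9 + 0
gcd(4383, 13626) = 9.
Back-substituting:
9 = 90 − 3·27
9 = −3·477 + 16·90
9 = 16·4383 − 147·477
9 = −147·13626 + 457·4383
So 9 = (-147)·13626 + (457)·4383.

9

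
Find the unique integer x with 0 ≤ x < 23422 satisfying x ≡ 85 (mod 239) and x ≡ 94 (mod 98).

Write x = 85 + 239·k. Then 239·k ≡ 94 − 85 ≡ 9 (mod 98).
Need 239⁻¹ mod 98. Extended Euclid on (98, 43):
98 = 2·43 + 12
43 = 3·12 + 7
12 = 1·7 + 5
7 = 1·5 + 2
5 = 2·2 + 1
2 = 2·1 + 0
Back-substitute:
1 = 5 − 2·2
1 = −2·7 + 3·5
1 = 3·12 − 5·7
1 = −5·43 + 18·12
1 = 18·98 − 41·43
239⁻¹ ≡ 57 (mod 98), so k ≡ 57·9 ≡ 23 (mod 98).
x = 85 + 239·23 = 5582.

5582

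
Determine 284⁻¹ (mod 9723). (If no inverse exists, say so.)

gcd(9723, 284) by repeated division:
9723 = 34*284 + 67
284 = 4*67 + 16
67 = 4*16 + 3
16 = 5*3 + 1
3 = 3*1 + 0
The gcd is 1. Working backward:
1 = 16 − 5·3
1 = −5·67 + 21·16
1 = 21·284 − 89·67
1 = −89·9723 + 3047·284
So 284·3047 ≡ 1 (mod 9723).

3047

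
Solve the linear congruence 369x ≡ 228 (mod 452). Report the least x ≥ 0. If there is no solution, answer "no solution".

324

First find gcd(369, 452):
452 = 1×369 + 83
369 = 4×83 + 37
83 = 2×37 + 9
37 = 4×9 + 1
9 = 9×1 + 0
gcd = 1, so a unique solution mod 452 exists.
Back-substitute for the Bézout coefficients:
1 = 37 − 4·9
1 = −4·83 + 9·37
1 = 9·369 − 40·83
1 = −40·452 + 49·369
So 369·(49) ≡ 1 (mod 452), giving 369⁻¹ ≡ 49.
x ≡ 369⁻¹·228 ≡ 49·228 ≡ 324 (mod 452).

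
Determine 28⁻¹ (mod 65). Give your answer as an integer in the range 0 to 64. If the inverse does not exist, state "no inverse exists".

Apply the Euclidean algorithm to 65 and 28:
65 = 2*28 + 9
28 = 3*9 + 1
9 = 9*1 + 0
gcd = 1, so the inverse exists. Back-substitute:
1 = 28 − 3·9
1 = −3·65 + 7·28
So 28·7 ≡ 1 (mod 65).

7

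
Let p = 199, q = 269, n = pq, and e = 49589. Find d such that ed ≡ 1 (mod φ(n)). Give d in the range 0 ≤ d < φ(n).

22661

φ(n) = (p−1)(q−1) = 198·268 = 53064.
Need d with 49589·d ≡ 1 (mod 53064). Apply the extended Euclidean algorithm:
53064 = 1×49589 + 3475
49589 = 14×3475 + 939
3475 = 3×939 + 658
939 = 1×658 + 281
658 = 2×281 + 96
281 = 2×96 + 89
96 = 1×89 + 7
89 = 12×7 + 5
7 = 1×5 + 2
5 = 2×2 + 1
2 = 2×1 + 0
Back-substitute:
1 = 5 − 2·2
1 = −2·7 + 3·5
1 = 3·89 − 38·7
1 = −38·96 + 41·89
1 = 41·281 − 120·96
1 = −120·658 + 281·281
1 = 281·939 − 401·658
1 = −401·3475 + 1484·939
1 = 1484·49589 − 21177·3475
1 = −21177·53064 + 22661·49589
So 49589·22661 ≡ 1 (mod 53064), hence d = 22661.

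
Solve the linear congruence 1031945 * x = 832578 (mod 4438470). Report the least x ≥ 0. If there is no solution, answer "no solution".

no solution

gcd(1031945, 4438470):
4438470 = 4×1031945 + 310690
1031945 = 3×310690 + 99875
310690 = 3×99875 + 11065
99875 = 9×11065 + 290
11065 = 38×290 + 45
290 = 6×45 + 20
45 = 2×20 + 5
20 = 4×5 + 0
gcd = 5, but 5 ∤ 832578, so the congruence has no solution.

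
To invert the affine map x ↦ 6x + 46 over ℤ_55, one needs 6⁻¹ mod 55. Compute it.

gcd(55, 6) by repeated division:
55 = 9·6 + 1
6 = 6·1 + 0
The gcd is 1. Working backward:
1 = 55 − 9·6
Thus 6·(-9) ≡ 1 (mod 55); reducing, -9 mod 55 = 46.

46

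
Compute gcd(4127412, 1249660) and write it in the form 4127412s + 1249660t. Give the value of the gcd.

Apply Euclid's algorithm to 4127412 and 1249660:
4127412 = 3·1249660 + 378432
1249660 = 3·378432 + 114364
378432 = 3·114364 + 35340
114364 = 3·35340 + 8344
35340 = 4·8344 + 1964
8344 = 4·1964 + 488
1964 = 4·488 + 12
488 = 40·12 + 8
12 = 1·8 + 4
8 = 2·4 + 0
gcd(4127412, 1249660) = 4.
Express as a combination:
4 = 12 − 8
4 = −488 + 41·12
4 = 41·1964 − 165·488
4 = −165·8344 + 701·1964
4 = 701·35340 − 2969·8344
4 = −2969·114364 + 9608·35340
4 = 9608·378432 − 31793·114364
4 = −31793·1249660 + 104987·378432
4 = 104987·4127412 − 346754·1249660
So 4 = (104987)·4127412 + (-346754)·1249660.

4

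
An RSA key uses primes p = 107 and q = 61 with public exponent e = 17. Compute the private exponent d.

φ(n) = (p−1)(q−1) = 106·60 = 6360.
Need d with 17·d ≡ 1 (mod 6360). Apply the extended Euclidean algorithm:
6360 = 374*17 + 2
17 = 8*2 + 1
2 = 2*1 + 0
Back-substitute:
1 = 17 − 8·2
1 = −8·6360 + 2993·17
So 17·2993 ≡ 1 (mod 6360), hence d = 2993.

2993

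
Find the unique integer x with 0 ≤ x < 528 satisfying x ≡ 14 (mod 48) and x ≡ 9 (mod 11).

350

Write x = 14 + 48·k. Then 48·k ≡ 9 − 14 ≡ 6 (mod 11).
Need 48⁻¹ mod 11. Extended Euclid on (11, 4):
11 = 2×4 + 3
4 = 1×3 + 1
3 = 3×1 + 0
Back-substitute:
1 = 4 − 3
1 = −11 + 3·4
48⁻¹ ≡ 3 (mod 11), so k ≡ 3·6 ≡ 7 (mod 11).
x = 14 + 48·7 = 350.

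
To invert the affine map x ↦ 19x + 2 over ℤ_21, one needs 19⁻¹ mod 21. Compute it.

gcd(21, 19) by repeated division:
21 = 1×19 + 2
19 = 9×2 + 1
2 = 2×1 + 0
gcd = 1, so the inverse exists. Back-substitute:
1 = 19 − 9·2
1 = −9·21 + 10·19
So 19·10 ≡ 1 (mod 21).

10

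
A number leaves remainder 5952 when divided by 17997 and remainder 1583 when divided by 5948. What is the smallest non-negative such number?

47068107

Write x = 5952 + 17997·k. Then 17997·k ≡ 1583 − 5952 ≡ 1579 (mod 5948).
Need 17997⁻¹ mod 5948. Extended Euclid on (5948, 153):
5948 = 38*153 + 134
153 = 1*134 + 19
134 = 7*19 + 1
19 = 19*1 + 0
Back-substitute:
1 = 134 − 7·19
1 = −7·153 + 8·134
1 = 8·5948 − 311·153
17997⁻¹ ≡ 5637 (mod 5948), so k ≡ 5637·1579 ≡ 2615 (mod 5948).
x = 5952 + 17997·2615 = 47068107.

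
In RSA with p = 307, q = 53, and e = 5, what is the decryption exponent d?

6365

φ(n) = (p−1)(q−1) = 306·52 = 15912.
Need d with 5·d ≡ 1 (mod 15912). Apply the extended Euclidean algorithm:
15912 = 3182×5 + 2
5 = 2×2 + 1
2 = 2×1 + 0
Back-substitute:
1 = 5 − 2·2
1 = −2·15912 + 6365·5
So 5·6365 ≡ 1 (mod 15912), hence d = 6365.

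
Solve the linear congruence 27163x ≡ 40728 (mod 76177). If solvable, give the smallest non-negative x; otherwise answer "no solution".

14593

First find gcd(27163, 76177):
76177 = 2*27163 + 21851
27163 = 1*21851 + 5312
21851 = 4*5312 + 603
5312 = 8*603 + 488
603 = 1*488 + 115
488 = 4*115 + 28
115 = 4*28 + 3
28 = 9*3 + 1
3 = 3*1 + 0
gcd = 1, so a unique solution mod 76177 exists.
Back-substitute for the Bézout coefficients:
1 = 28 − 9·3
1 = −9·115 + 37·28
1 = 37·488 − 157·115
1 = −157·603 + 194·488
1 = 194·5312 − 1709·603
1 = −1709·21851 + 7030·5312
1 = 7030·27163 − 8739·21851
1 = −8739·76177 + 24508·27163
So 27163·(24508) ≡ 1 (mod 76177), giving 27163⁻¹ ≡ 24508.
x ≡ 27163⁻¹·40728 ≡ 24508·40728 ≡ 14593 (mod 76177).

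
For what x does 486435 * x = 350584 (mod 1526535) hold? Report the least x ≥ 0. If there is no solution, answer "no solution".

gcd(486435, 1526535):
1526535 = 3×486435 + 67230
486435 = 7×67230 + 15825
67230 = 4×15825 + 3930
15825 = 4×3930 + 105
3930 = 37×105 + 45
105 = 2×45 + 15
45 = 3×15 + 0
gcd = 15, but 15 ∤ 350584, so the congruence has no solution.

no solution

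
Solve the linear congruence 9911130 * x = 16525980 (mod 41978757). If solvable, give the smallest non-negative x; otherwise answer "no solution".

9837074

First find gcd(9911130, 41978757):
41978757 = 4*9911130 + 2334237
9911130 = 4*2334237 + 574182
2334237 = 4*574182 + 37509
574182 = 15*37509 + 11547
37509 = 3*11547 + 2868
11547 = 4*2868 + 75
2868 = 38*75 + 18
75 = 4*18 + 3
18 = 6*3 + 0
gcd = 3 and 3 | 16525980, so solutions exist. Divide through by 3: 3303710x ≡ 5508660 (mod 13992919).
Now find 3303710⁻¹ mod 13992919:
13992919 = 4*3303710 + 778079
3303710 = 4*778079 + 191394
778079 = 4*191394 + 12503
191394 = 15*12503 + 3849
12503 = 3*3849 + 956
3849 = 4*956 + 25
956 = 38*25 + 6
25 = 4*6 + 1
6 = 6*1 + 0
Back-substitute:
1 = 25 − 4·6
1 = −4·956 + 153·25
1 = 153·3849 − 616·956
1 = −616·12503 + 2001·3849
1 = 2001·191394 − 30631·12503
1 = −30631·778079 + 124525·191394
1 = 124525·3303710 − 528731·778079
1 = −528731·13992919 + 2239449·3303710
So 3303710⁻¹ ≡ 2239449 (mod 13992919).
Then x ≡ 2239449·5508660 ≡ 9837074 (mod 13992919); the smallest non-negative solution is x = 9837074.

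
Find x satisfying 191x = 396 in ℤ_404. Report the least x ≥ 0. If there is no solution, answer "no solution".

First find gcd(191, 404):
404 = 2×191 + 22
191 = 8×22 + 15
22 = 1×15 + 7
15 = 2×7 + 1
7 = 7×1 + 0
gcd = 1, so a unique solution mod 404 exists.
Back-substitute for the Bézout coefficients:
1 = 15 − 2·7
1 = −2·22 + 3·15
1 = 3·191 − 26·22
1 = −26·404 + 55·191
So 191·(55) ≡ 1 (mod 404), giving 191⁻¹ ≡ 55.
x ≡ 191⁻¹·396 ≡ 55·396 ≡ 368 (mod 404).

368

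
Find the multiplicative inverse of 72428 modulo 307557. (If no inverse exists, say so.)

gcd(307557, 72428) by repeated division:
307557 = 4×72428 + 17845
72428 = 4×17845 + 1048
17845 = 17×1048 + 29
1048 = 36×29 + 4
29 = 7×4 + 1
4 = 4×1 + 0
gcd = 1, so the inverse exists. Back-substitute:
1 = 29 − 7·4
1 = −7·1048 + 253·29
1 = 253·17845 − 4308·1048
1 = −4308·72428 + 17485·17845
1 = 17485·307557 − 74248·72428
Thus 72428·(-74248) ≡ 1 (mod 307557); reducing, -74248 mod 307557 = 233309.

233309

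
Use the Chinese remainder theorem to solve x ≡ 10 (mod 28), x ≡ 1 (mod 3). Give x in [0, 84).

Write x = 10 + 28·k. Then 28·k ≡ 1 − 10 ≡ 0 (mod 3).
Need 28⁻¹ mod 3. Extended Euclid on (3, 1):
3 = 3*1 + 0
28⁻¹ ≡ 1 (mod 3), so k ≡ 1·0 ≡ 0 (mod 3).
x = 10 + 28·0 = 10.

10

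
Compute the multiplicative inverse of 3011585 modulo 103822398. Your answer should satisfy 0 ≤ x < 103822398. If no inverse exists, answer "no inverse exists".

Run Euclid on (103822398, 3011585):
103822398 = 34×3011585 + 1428508
3011585 = 2×1428508 + 154569
1428508 = 9×154569 + 37387
154569 = 4×37387 + 5021
37387 = 7×5021 + 2240
5021 = 2×2240 + 541
2240 = 4×541 + 76
541 = 7×76 + 9
76 = 8×9 + 4
9 = 2×4 + 1
4 = 4×1 + 0
The gcd is 1. Working backward:
1 = 9 − 2·4
1 = −2·76 + 17·9
1 = 17·541 − 121·76
1 = −121·2240 + 501·541
1 = 501·5021 − 1123·2240
1 = −1123·37387 + 8362·5021
1 = 8362·154569 − 34571·37387
1 = −34571·1428508 + 319501·154569
1 = 319501·3011585 − 673573·1428508
1 = −673573·103822398 + 23220983·3011585
So 3011585·23220983 ≡ 1 (mod 103822398).

23220983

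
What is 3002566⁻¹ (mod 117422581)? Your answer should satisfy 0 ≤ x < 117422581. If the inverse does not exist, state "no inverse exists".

62552655

Run Euclid on (117422581, 3002566):
117422581 = 39·3002566 + 322507
3002566 = 9·322507 + 100003
322507 = 3·100003 + 22498
100003 = 4·22498 + 10011
22498 = 2·10011 + 2476
10011 = 4·2476 + 107
2476 = 23·107 + 15
107 = 7·15 + 2
15 = 7·2 + 1
2 = 2·1 + 0
gcd = 1, so the inverse exists. Back-substitute:
1 = 15 − 7·2
1 = −7·107 + 50·15
1 = 50·2476 − 1157·107
1 = −1157·10011 + 4678·2476
1 = 4678·22498 − 10513·10011
1 = −10513·100003 + 46730·22498
1 = 46730·322507 − 150703·100003
1 = −150703·3002566 + 1403057·322507
1 = 1403057·117422581 − 54869926·3002566
Thus 3002566·(-54869926) ≡ 1 (mod 117422581); reducing, -54869926 mod 117422581 = 62552655.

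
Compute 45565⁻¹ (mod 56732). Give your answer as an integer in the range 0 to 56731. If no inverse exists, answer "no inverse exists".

Euclidean algorithm on 56732, 45565:
56732 = 1*45565 + 11167
45565 = 4*11167 + 897
11167 = 12*897 + 403
897 = 2*403 + 91
403 = 4*91 + 39
91 = 2*39 + 13
39 = 3*13 + 0
Since gcd = 13 > 1, 45565 is not a unit mod 56732.

no inverse exists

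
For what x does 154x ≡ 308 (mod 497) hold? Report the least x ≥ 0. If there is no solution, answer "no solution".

First find gcd(154, 497):
497 = 3×154 + 35
154 = 4×35 + 14
35 = 2×14 + 7
14 = 2×7 + 0
gcd = 7 and 7 | 308, so solutions exist. Divide through by 7: 22x ≡ 44 (mod 71).
Now find 22⁻¹ mod 71:
71 = 3*22 + 5
22 = 4*5 + 2
5 = 2*2 + 1
2 = 2*1 + 0
Back-substitute:
1 = 5 − 2·2
1 = −2·22 + 9·5
1 = 9·71 − 29·22
So 22·(-29) ≡ 1 (mod 71), i.e. 22⁻¹ ≡ 42.
Then x ≡ 42·44 ≡ 2 (mod 71); the smallest non-negative solution is x = 2.

2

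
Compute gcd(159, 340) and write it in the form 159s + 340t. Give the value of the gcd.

Apply Euclid's algorithm to 340 and 159:
340 = 2·159 + 22
159 = 7·22 + 5
22 = 4·5 + 2
5 = 2·2 + 1
2 = 2·1 + 0
gcd(159, 340) = 1.
Express as a combination:
1 = 5 − 2·2
1 = −2·22 + 9·5
1 = 9·159 − 65·22
1 = −65·340 + 139·159
So 1 = (-65)·340 + (139)·159.

1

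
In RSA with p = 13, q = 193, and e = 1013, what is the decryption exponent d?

φ(n) = (p−1)(q−1) = 12·192 = 2304.
Need d with 1013·d ≡ 1 (mod 2304). Apply the extended Euclidean algorithm:
2304 = 2·1013 + 278
1013 = 3·278 + 179
278 = 1·179 + 99
179 = 1·99 + 80
99 = 1·80 + 19
80 = 4·19 + 4
19 = 4·4 + 3
4 = 1·3 + 1
3 = 3·1 + 0
Back-substitute:
1 = 4 − 3
1 = −19 + 5·4
1 = 5·80 − 21·19
1 = −21·99 + 26·80
1 = 26·179 − 47·99
1 = −47·278 + 73·179
1 = 73·1013 − 266·278
1 = −266·2304 + 605·1013
So 1013·605 ≡ 1 (mod 2304), hence d = 605.

605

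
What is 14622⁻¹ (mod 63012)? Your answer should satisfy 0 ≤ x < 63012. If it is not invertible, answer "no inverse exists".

Compute gcd(14622, 63012):
63012 = 4*14622 + 4524
14622 = 3*4524 + 1050
4524 = 4*1050 + 324
1050 = 3*324 + 78
324 = 4*78 + 12
78 = 6*12 + 6
12 = 2*6 + 0
gcd(14622, 63012) = 6 ≠ 1, so 14622 has no multiplicative inverse modulo 63012.

no inverse exists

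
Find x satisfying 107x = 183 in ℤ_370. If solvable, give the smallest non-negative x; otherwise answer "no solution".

19

First find gcd(107, 370):
370 = 3·107 + 49
107 = 2·49 + 9
49 = 5·9 + 4
9 = 2·4 + 1
4 = 4·1 + 0
gcd = 1, so a unique solution mod 370 exists.
Back-substitute for the Bézout coefficients:
1 = 9 − 2·4
1 = −2·49 + 11·9
1 = 11·107 − 24·49
1 = −24·370 + 83·107
So 107·(83) ≡ 1 (mod 370), giving 107⁻¹ ≡ 83.
x ≡ 107⁻¹·183 ≡ 83·183 ≡ 19 (mod 370).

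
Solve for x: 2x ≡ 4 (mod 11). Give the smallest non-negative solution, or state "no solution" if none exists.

First find gcd(2, 11):
11 = 5·2 + 1
2 = 2·1 + 0
gcd = 1, so a unique solution mod 11 exists.
Back-substitute for the Bézout coefficients:
1 = 11 − 5·2
So 2·(-5) ≡ 1 (mod 11), giving 2⁻¹ ≡ 6.
x ≡ 2⁻¹·4 ≡ 6·4 ≡ 2 (mod 11).

2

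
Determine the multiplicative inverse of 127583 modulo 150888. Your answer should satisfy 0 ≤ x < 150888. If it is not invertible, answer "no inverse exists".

Extended Euclidean algorithm:
150888 = 1·127583 + 23305
127583 = 5·23305 + 11058
23305 = 2·11058 + 1189
11058 = 9·1189 + 357
1189 = 3·357 + 118
357 = 3·118 + 3
118 = 39·3 + 1
3 = 3·1 + 0
The gcd is 1. Working backward:
1 = 118 − 39·3
1 = −39·357 + 118·118
1 = 118·1189 − 393·357
1 = −393·11058 + 3655·1189
1 = 3655·23305 − 7703·11058
1 = −7703·127583 + 42170·23305
1 = 42170·150888 − 49873·127583
Thus 127583·(-49873) ≡ 1 (mod 150888); reducing, -49873 mod 150888 = 101015.

101015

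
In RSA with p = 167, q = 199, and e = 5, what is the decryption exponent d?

19721

φ(n) = (p−1)(q−1) = 166·198 = 32868.
Need d with 5·d ≡ 1 (mod 32868). Apply the extended Euclidean algorithm:
32868 = 6573·5 + 3
5 = 1·3 + 2
3 = 1·2 + 1
2 = 2·1 + 0
Back-substitute:
1 = 3 − 2
1 = −5 + 2·3
1 = 2·32868 − 13147·5
So 5·(-13147) ≡ 1 (mod 32868), hence d ≡ -13147 ≡ 19721 (mod 32868).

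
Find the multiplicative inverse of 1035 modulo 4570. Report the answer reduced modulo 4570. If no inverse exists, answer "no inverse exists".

Compute gcd(1035, 4570):
4570 = 4*1035 + 430
1035 = 2*430 + 175
430 = 2*175 + 80
175 = 2*80 + 15
80 = 5*15 + 5
15 = 3*5 + 0
gcd(1035, 4570) = 5 ≠ 1, so 1035 has no multiplicative inverse modulo 4570.

no inverse exists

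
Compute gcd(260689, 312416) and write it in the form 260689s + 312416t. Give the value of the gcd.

13

Repeated division:
312416 = 1·260689 + 51727
260689 = 5·51727 + 2054
51727 = 25·2054 + 377
2054 = 5·377 + 169
377 = 2·169 + 39
169 = 4·39 + 13
39 = 3·13 + 0
gcd(260689, 312416) = 13.
Working backward:
13 = 169 − 4·39
13 = −4·377 + 9·169
13 = 9·2054 − 49·377
13 = −49·51727 + 1234·2054
13 = 1234·260689 − 6219·51727
13 = −6219·312416 + 7453·260689
So 13 = (-6219)·312416 + (7453)·260689.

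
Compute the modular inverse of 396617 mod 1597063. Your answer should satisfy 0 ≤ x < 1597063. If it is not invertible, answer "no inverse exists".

no inverse exists

Compute gcd(396617, 1597063):
1597063 = 4×396617 + 10595
396617 = 37×10595 + 4602
10595 = 2×4602 + 1391
4602 = 3×1391 + 429
1391 = 3×429 + 104
429 = 4×104 + 13
104 = 8×13 + 0
Since gcd = 13 > 1, 396617 is not a unit mod 1597063.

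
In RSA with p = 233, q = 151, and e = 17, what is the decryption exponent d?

32753

φ(n) = (p−1)(q−1) = 232·150 = 34800.
Need d with 17·d ≡ 1 (mod 34800). Apply the extended Euclidean algorithm:
34800 = 2047·17 + 1
17 = 17·1 + 0
Back-substitute:
1 = 34800 − 2047·17
So 17·(-2047) ≡ 1 (mod 34800), hence d ≡ -2047 ≡ 32753 (mod 34800).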